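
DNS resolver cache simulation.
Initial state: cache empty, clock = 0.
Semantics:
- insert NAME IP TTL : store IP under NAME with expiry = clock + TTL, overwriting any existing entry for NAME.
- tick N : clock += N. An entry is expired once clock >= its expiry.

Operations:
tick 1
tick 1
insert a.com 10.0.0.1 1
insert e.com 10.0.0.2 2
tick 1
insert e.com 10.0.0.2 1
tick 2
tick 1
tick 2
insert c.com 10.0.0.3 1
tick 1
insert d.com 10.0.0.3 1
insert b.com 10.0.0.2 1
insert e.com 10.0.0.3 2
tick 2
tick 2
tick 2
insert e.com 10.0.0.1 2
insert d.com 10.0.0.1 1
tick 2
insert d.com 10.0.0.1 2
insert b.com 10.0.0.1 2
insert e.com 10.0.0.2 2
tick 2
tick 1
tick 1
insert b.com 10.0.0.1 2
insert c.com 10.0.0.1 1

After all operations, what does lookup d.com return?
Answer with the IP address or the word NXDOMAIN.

Op 1: tick 1 -> clock=1.
Op 2: tick 1 -> clock=2.
Op 3: insert a.com -> 10.0.0.1 (expiry=2+1=3). clock=2
Op 4: insert e.com -> 10.0.0.2 (expiry=2+2=4). clock=2
Op 5: tick 1 -> clock=3. purged={a.com}
Op 6: insert e.com -> 10.0.0.2 (expiry=3+1=4). clock=3
Op 7: tick 2 -> clock=5. purged={e.com}
Op 8: tick 1 -> clock=6.
Op 9: tick 2 -> clock=8.
Op 10: insert c.com -> 10.0.0.3 (expiry=8+1=9). clock=8
Op 11: tick 1 -> clock=9. purged={c.com}
Op 12: insert d.com -> 10.0.0.3 (expiry=9+1=10). clock=9
Op 13: insert b.com -> 10.0.0.2 (expiry=9+1=10). clock=9
Op 14: insert e.com -> 10.0.0.3 (expiry=9+2=11). clock=9
Op 15: tick 2 -> clock=11. purged={b.com,d.com,e.com}
Op 16: tick 2 -> clock=13.
Op 17: tick 2 -> clock=15.
Op 18: insert e.com -> 10.0.0.1 (expiry=15+2=17). clock=15
Op 19: insert d.com -> 10.0.0.1 (expiry=15+1=16). clock=15
Op 20: tick 2 -> clock=17. purged={d.com,e.com}
Op 21: insert d.com -> 10.0.0.1 (expiry=17+2=19). clock=17
Op 22: insert b.com -> 10.0.0.1 (expiry=17+2=19). clock=17
Op 23: insert e.com -> 10.0.0.2 (expiry=17+2=19). clock=17
Op 24: tick 2 -> clock=19. purged={b.com,d.com,e.com}
Op 25: tick 1 -> clock=20.
Op 26: tick 1 -> clock=21.
Op 27: insert b.com -> 10.0.0.1 (expiry=21+2=23). clock=21
Op 28: insert c.com -> 10.0.0.1 (expiry=21+1=22). clock=21
lookup d.com: not in cache (expired or never inserted)

Answer: NXDOMAIN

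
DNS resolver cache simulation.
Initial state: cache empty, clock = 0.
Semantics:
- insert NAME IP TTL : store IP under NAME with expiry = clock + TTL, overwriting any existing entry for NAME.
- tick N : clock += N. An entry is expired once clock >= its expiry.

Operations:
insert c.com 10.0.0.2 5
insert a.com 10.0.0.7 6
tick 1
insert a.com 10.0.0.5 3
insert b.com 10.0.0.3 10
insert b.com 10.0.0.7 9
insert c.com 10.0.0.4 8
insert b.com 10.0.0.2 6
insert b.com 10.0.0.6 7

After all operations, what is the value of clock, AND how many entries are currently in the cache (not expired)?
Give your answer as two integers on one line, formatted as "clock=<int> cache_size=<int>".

Op 1: insert c.com -> 10.0.0.2 (expiry=0+5=5). clock=0
Op 2: insert a.com -> 10.0.0.7 (expiry=0+6=6). clock=0
Op 3: tick 1 -> clock=1.
Op 4: insert a.com -> 10.0.0.5 (expiry=1+3=4). clock=1
Op 5: insert b.com -> 10.0.0.3 (expiry=1+10=11). clock=1
Op 6: insert b.com -> 10.0.0.7 (expiry=1+9=10). clock=1
Op 7: insert c.com -> 10.0.0.4 (expiry=1+8=9). clock=1
Op 8: insert b.com -> 10.0.0.2 (expiry=1+6=7). clock=1
Op 9: insert b.com -> 10.0.0.6 (expiry=1+7=8). clock=1
Final clock = 1
Final cache (unexpired): {a.com,b.com,c.com} -> size=3

Answer: clock=1 cache_size=3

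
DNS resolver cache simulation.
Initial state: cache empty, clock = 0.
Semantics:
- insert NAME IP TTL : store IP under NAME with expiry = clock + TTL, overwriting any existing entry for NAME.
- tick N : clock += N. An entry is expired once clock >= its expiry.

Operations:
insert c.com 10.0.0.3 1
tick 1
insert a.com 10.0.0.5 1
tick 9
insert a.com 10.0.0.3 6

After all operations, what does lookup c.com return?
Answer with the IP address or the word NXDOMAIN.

Answer: NXDOMAIN

Derivation:
Op 1: insert c.com -> 10.0.0.3 (expiry=0+1=1). clock=0
Op 2: tick 1 -> clock=1. purged={c.com}
Op 3: insert a.com -> 10.0.0.5 (expiry=1+1=2). clock=1
Op 4: tick 9 -> clock=10. purged={a.com}
Op 5: insert a.com -> 10.0.0.3 (expiry=10+6=16). clock=10
lookup c.com: not in cache (expired or never inserted)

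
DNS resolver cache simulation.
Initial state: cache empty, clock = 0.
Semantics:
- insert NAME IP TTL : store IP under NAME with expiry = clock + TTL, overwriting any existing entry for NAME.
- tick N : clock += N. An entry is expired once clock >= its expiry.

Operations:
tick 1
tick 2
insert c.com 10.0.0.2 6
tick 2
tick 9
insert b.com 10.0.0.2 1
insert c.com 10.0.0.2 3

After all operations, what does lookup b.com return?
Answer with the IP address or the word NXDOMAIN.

Op 1: tick 1 -> clock=1.
Op 2: tick 2 -> clock=3.
Op 3: insert c.com -> 10.0.0.2 (expiry=3+6=9). clock=3
Op 4: tick 2 -> clock=5.
Op 5: tick 9 -> clock=14. purged={c.com}
Op 6: insert b.com -> 10.0.0.2 (expiry=14+1=15). clock=14
Op 7: insert c.com -> 10.0.0.2 (expiry=14+3=17). clock=14
lookup b.com: present, ip=10.0.0.2 expiry=15 > clock=14

Answer: 10.0.0.2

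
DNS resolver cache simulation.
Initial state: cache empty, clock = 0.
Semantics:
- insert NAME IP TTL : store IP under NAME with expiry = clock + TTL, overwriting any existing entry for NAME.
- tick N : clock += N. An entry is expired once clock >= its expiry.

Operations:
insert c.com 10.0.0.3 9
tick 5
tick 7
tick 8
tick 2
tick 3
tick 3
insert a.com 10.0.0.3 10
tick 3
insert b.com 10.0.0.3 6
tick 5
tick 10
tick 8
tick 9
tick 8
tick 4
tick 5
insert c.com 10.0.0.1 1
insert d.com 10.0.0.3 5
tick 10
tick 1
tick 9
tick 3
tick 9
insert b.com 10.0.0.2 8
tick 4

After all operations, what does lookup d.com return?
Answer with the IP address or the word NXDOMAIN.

Op 1: insert c.com -> 10.0.0.3 (expiry=0+9=9). clock=0
Op 2: tick 5 -> clock=5.
Op 3: tick 7 -> clock=12. purged={c.com}
Op 4: tick 8 -> clock=20.
Op 5: tick 2 -> clock=22.
Op 6: tick 3 -> clock=25.
Op 7: tick 3 -> clock=28.
Op 8: insert a.com -> 10.0.0.3 (expiry=28+10=38). clock=28
Op 9: tick 3 -> clock=31.
Op 10: insert b.com -> 10.0.0.3 (expiry=31+6=37). clock=31
Op 11: tick 5 -> clock=36.
Op 12: tick 10 -> clock=46. purged={a.com,b.com}
Op 13: tick 8 -> clock=54.
Op 14: tick 9 -> clock=63.
Op 15: tick 8 -> clock=71.
Op 16: tick 4 -> clock=75.
Op 17: tick 5 -> clock=80.
Op 18: insert c.com -> 10.0.0.1 (expiry=80+1=81). clock=80
Op 19: insert d.com -> 10.0.0.3 (expiry=80+5=85). clock=80
Op 20: tick 10 -> clock=90. purged={c.com,d.com}
Op 21: tick 1 -> clock=91.
Op 22: tick 9 -> clock=100.
Op 23: tick 3 -> clock=103.
Op 24: tick 9 -> clock=112.
Op 25: insert b.com -> 10.0.0.2 (expiry=112+8=120). clock=112
Op 26: tick 4 -> clock=116.
lookup d.com: not in cache (expired or never inserted)

Answer: NXDOMAIN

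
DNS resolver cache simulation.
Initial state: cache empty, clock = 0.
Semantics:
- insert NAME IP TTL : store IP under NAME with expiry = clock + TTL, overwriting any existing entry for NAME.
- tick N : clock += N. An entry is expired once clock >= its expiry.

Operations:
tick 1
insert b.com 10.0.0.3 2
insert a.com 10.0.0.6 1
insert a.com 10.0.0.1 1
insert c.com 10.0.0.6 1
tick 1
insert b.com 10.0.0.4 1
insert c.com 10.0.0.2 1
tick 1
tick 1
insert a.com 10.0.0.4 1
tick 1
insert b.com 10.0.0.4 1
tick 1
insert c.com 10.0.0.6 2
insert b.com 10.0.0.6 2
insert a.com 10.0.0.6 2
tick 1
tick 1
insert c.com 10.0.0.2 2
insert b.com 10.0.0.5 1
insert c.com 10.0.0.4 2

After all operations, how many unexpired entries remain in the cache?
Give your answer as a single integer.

Op 1: tick 1 -> clock=1.
Op 2: insert b.com -> 10.0.0.3 (expiry=1+2=3). clock=1
Op 3: insert a.com -> 10.0.0.6 (expiry=1+1=2). clock=1
Op 4: insert a.com -> 10.0.0.1 (expiry=1+1=2). clock=1
Op 5: insert c.com -> 10.0.0.6 (expiry=1+1=2). clock=1
Op 6: tick 1 -> clock=2. purged={a.com,c.com}
Op 7: insert b.com -> 10.0.0.4 (expiry=2+1=3). clock=2
Op 8: insert c.com -> 10.0.0.2 (expiry=2+1=3). clock=2
Op 9: tick 1 -> clock=3. purged={b.com,c.com}
Op 10: tick 1 -> clock=4.
Op 11: insert a.com -> 10.0.0.4 (expiry=4+1=5). clock=4
Op 12: tick 1 -> clock=5. purged={a.com}
Op 13: insert b.com -> 10.0.0.4 (expiry=5+1=6). clock=5
Op 14: tick 1 -> clock=6. purged={b.com}
Op 15: insert c.com -> 10.0.0.6 (expiry=6+2=8). clock=6
Op 16: insert b.com -> 10.0.0.6 (expiry=6+2=8). clock=6
Op 17: insert a.com -> 10.0.0.6 (expiry=6+2=8). clock=6
Op 18: tick 1 -> clock=7.
Op 19: tick 1 -> clock=8. purged={a.com,b.com,c.com}
Op 20: insert c.com -> 10.0.0.2 (expiry=8+2=10). clock=8
Op 21: insert b.com -> 10.0.0.5 (expiry=8+1=9). clock=8
Op 22: insert c.com -> 10.0.0.4 (expiry=8+2=10). clock=8
Final cache (unexpired): {b.com,c.com} -> size=2

Answer: 2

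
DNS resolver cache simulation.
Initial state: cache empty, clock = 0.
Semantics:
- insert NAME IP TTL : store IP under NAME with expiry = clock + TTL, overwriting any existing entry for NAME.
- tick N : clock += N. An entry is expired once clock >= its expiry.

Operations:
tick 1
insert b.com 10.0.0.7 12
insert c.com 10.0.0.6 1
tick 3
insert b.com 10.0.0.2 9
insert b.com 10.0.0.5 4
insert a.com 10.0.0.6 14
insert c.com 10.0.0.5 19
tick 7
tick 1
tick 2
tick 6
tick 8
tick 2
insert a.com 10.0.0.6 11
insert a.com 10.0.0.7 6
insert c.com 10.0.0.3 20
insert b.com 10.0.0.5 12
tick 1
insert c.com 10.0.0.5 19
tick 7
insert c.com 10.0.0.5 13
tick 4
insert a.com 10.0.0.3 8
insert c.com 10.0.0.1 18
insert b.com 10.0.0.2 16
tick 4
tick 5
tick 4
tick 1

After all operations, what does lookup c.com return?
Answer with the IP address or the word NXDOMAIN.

Op 1: tick 1 -> clock=1.
Op 2: insert b.com -> 10.0.0.7 (expiry=1+12=13). clock=1
Op 3: insert c.com -> 10.0.0.6 (expiry=1+1=2). clock=1
Op 4: tick 3 -> clock=4. purged={c.com}
Op 5: insert b.com -> 10.0.0.2 (expiry=4+9=13). clock=4
Op 6: insert b.com -> 10.0.0.5 (expiry=4+4=8). clock=4
Op 7: insert a.com -> 10.0.0.6 (expiry=4+14=18). clock=4
Op 8: insert c.com -> 10.0.0.5 (expiry=4+19=23). clock=4
Op 9: tick 7 -> clock=11. purged={b.com}
Op 10: tick 1 -> clock=12.
Op 11: tick 2 -> clock=14.
Op 12: tick 6 -> clock=20. purged={a.com}
Op 13: tick 8 -> clock=28. purged={c.com}
Op 14: tick 2 -> clock=30.
Op 15: insert a.com -> 10.0.0.6 (expiry=30+11=41). clock=30
Op 16: insert a.com -> 10.0.0.7 (expiry=30+6=36). clock=30
Op 17: insert c.com -> 10.0.0.3 (expiry=30+20=50). clock=30
Op 18: insert b.com -> 10.0.0.5 (expiry=30+12=42). clock=30
Op 19: tick 1 -> clock=31.
Op 20: insert c.com -> 10.0.0.5 (expiry=31+19=50). clock=31
Op 21: tick 7 -> clock=38. purged={a.com}
Op 22: insert c.com -> 10.0.0.5 (expiry=38+13=51). clock=38
Op 23: tick 4 -> clock=42. purged={b.com}
Op 24: insert a.com -> 10.0.0.3 (expiry=42+8=50). clock=42
Op 25: insert c.com -> 10.0.0.1 (expiry=42+18=60). clock=42
Op 26: insert b.com -> 10.0.0.2 (expiry=42+16=58). clock=42
Op 27: tick 4 -> clock=46.
Op 28: tick 5 -> clock=51. purged={a.com}
Op 29: tick 4 -> clock=55.
Op 30: tick 1 -> clock=56.
lookup c.com: present, ip=10.0.0.1 expiry=60 > clock=56

Answer: 10.0.0.1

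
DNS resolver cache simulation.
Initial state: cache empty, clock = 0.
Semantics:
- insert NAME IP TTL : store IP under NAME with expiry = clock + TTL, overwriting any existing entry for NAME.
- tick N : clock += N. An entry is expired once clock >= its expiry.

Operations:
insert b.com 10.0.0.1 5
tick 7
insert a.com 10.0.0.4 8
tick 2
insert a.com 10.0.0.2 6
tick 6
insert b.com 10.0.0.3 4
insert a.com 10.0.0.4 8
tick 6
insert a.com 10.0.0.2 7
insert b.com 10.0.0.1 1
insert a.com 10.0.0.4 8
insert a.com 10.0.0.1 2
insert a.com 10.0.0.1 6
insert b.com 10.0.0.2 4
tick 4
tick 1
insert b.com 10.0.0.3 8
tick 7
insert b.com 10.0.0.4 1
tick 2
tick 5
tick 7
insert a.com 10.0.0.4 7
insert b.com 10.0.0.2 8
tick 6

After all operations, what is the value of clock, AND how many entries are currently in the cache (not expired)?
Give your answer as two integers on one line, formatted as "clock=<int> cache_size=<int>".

Op 1: insert b.com -> 10.0.0.1 (expiry=0+5=5). clock=0
Op 2: tick 7 -> clock=7. purged={b.com}
Op 3: insert a.com -> 10.0.0.4 (expiry=7+8=15). clock=7
Op 4: tick 2 -> clock=9.
Op 5: insert a.com -> 10.0.0.2 (expiry=9+6=15). clock=9
Op 6: tick 6 -> clock=15. purged={a.com}
Op 7: insert b.com -> 10.0.0.3 (expiry=15+4=19). clock=15
Op 8: insert a.com -> 10.0.0.4 (expiry=15+8=23). clock=15
Op 9: tick 6 -> clock=21. purged={b.com}
Op 10: insert a.com -> 10.0.0.2 (expiry=21+7=28). clock=21
Op 11: insert b.com -> 10.0.0.1 (expiry=21+1=22). clock=21
Op 12: insert a.com -> 10.0.0.4 (expiry=21+8=29). clock=21
Op 13: insert a.com -> 10.0.0.1 (expiry=21+2=23). clock=21
Op 14: insert a.com -> 10.0.0.1 (expiry=21+6=27). clock=21
Op 15: insert b.com -> 10.0.0.2 (expiry=21+4=25). clock=21
Op 16: tick 4 -> clock=25. purged={b.com}
Op 17: tick 1 -> clock=26.
Op 18: insert b.com -> 10.0.0.3 (expiry=26+8=34). clock=26
Op 19: tick 7 -> clock=33. purged={a.com}
Op 20: insert b.com -> 10.0.0.4 (expiry=33+1=34). clock=33
Op 21: tick 2 -> clock=35. purged={b.com}
Op 22: tick 5 -> clock=40.
Op 23: tick 7 -> clock=47.
Op 24: insert a.com -> 10.0.0.4 (expiry=47+7=54). clock=47
Op 25: insert b.com -> 10.0.0.2 (expiry=47+8=55). clock=47
Op 26: tick 6 -> clock=53.
Final clock = 53
Final cache (unexpired): {a.com,b.com} -> size=2

Answer: clock=53 cache_size=2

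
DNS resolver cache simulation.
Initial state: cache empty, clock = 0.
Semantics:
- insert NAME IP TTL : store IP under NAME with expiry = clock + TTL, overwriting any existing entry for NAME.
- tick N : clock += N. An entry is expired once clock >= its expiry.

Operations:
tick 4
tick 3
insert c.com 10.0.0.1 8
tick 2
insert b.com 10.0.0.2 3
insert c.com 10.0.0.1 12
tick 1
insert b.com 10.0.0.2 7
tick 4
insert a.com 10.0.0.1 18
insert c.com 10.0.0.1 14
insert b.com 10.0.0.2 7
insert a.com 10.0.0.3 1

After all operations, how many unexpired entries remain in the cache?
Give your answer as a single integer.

Op 1: tick 4 -> clock=4.
Op 2: tick 3 -> clock=7.
Op 3: insert c.com -> 10.0.0.1 (expiry=7+8=15). clock=7
Op 4: tick 2 -> clock=9.
Op 5: insert b.com -> 10.0.0.2 (expiry=9+3=12). clock=9
Op 6: insert c.com -> 10.0.0.1 (expiry=9+12=21). clock=9
Op 7: tick 1 -> clock=10.
Op 8: insert b.com -> 10.0.0.2 (expiry=10+7=17). clock=10
Op 9: tick 4 -> clock=14.
Op 10: insert a.com -> 10.0.0.1 (expiry=14+18=32). clock=14
Op 11: insert c.com -> 10.0.0.1 (expiry=14+14=28). clock=14
Op 12: insert b.com -> 10.0.0.2 (expiry=14+7=21). clock=14
Op 13: insert a.com -> 10.0.0.3 (expiry=14+1=15). clock=14
Final cache (unexpired): {a.com,b.com,c.com} -> size=3

Answer: 3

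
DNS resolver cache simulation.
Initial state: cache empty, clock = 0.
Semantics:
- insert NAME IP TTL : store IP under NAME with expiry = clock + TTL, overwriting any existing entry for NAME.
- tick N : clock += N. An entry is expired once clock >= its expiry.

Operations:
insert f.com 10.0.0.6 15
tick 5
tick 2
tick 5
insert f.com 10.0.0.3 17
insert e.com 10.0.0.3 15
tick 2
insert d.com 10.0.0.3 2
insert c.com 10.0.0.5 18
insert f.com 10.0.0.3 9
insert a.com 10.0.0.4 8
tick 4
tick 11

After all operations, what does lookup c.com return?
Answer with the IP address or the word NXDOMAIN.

Answer: 10.0.0.5

Derivation:
Op 1: insert f.com -> 10.0.0.6 (expiry=0+15=15). clock=0
Op 2: tick 5 -> clock=5.
Op 3: tick 2 -> clock=7.
Op 4: tick 5 -> clock=12.
Op 5: insert f.com -> 10.0.0.3 (expiry=12+17=29). clock=12
Op 6: insert e.com -> 10.0.0.3 (expiry=12+15=27). clock=12
Op 7: tick 2 -> clock=14.
Op 8: insert d.com -> 10.0.0.3 (expiry=14+2=16). clock=14
Op 9: insert c.com -> 10.0.0.5 (expiry=14+18=32). clock=14
Op 10: insert f.com -> 10.0.0.3 (expiry=14+9=23). clock=14
Op 11: insert a.com -> 10.0.0.4 (expiry=14+8=22). clock=14
Op 12: tick 4 -> clock=18. purged={d.com}
Op 13: tick 11 -> clock=29. purged={a.com,e.com,f.com}
lookup c.com: present, ip=10.0.0.5 expiry=32 > clock=29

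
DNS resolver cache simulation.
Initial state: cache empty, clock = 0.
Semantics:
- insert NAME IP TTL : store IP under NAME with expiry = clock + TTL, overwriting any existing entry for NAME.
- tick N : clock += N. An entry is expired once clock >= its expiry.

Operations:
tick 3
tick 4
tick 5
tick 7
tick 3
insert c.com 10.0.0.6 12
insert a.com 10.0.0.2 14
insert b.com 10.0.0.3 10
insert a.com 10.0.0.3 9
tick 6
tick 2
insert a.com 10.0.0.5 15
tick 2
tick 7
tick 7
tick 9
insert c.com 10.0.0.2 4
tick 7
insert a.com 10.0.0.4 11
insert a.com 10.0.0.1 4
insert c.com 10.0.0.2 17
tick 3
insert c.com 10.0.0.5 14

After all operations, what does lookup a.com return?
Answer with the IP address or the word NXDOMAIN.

Answer: 10.0.0.1

Derivation:
Op 1: tick 3 -> clock=3.
Op 2: tick 4 -> clock=7.
Op 3: tick 5 -> clock=12.
Op 4: tick 7 -> clock=19.
Op 5: tick 3 -> clock=22.
Op 6: insert c.com -> 10.0.0.6 (expiry=22+12=34). clock=22
Op 7: insert a.com -> 10.0.0.2 (expiry=22+14=36). clock=22
Op 8: insert b.com -> 10.0.0.3 (expiry=22+10=32). clock=22
Op 9: insert a.com -> 10.0.0.3 (expiry=22+9=31). clock=22
Op 10: tick 6 -> clock=28.
Op 11: tick 2 -> clock=30.
Op 12: insert a.com -> 10.0.0.5 (expiry=30+15=45). clock=30
Op 13: tick 2 -> clock=32. purged={b.com}
Op 14: tick 7 -> clock=39. purged={c.com}
Op 15: tick 7 -> clock=46. purged={a.com}
Op 16: tick 9 -> clock=55.
Op 17: insert c.com -> 10.0.0.2 (expiry=55+4=59). clock=55
Op 18: tick 7 -> clock=62. purged={c.com}
Op 19: insert a.com -> 10.0.0.4 (expiry=62+11=73). clock=62
Op 20: insert a.com -> 10.0.0.1 (expiry=62+4=66). clock=62
Op 21: insert c.com -> 10.0.0.2 (expiry=62+17=79). clock=62
Op 22: tick 3 -> clock=65.
Op 23: insert c.com -> 10.0.0.5 (expiry=65+14=79). clock=65
lookup a.com: present, ip=10.0.0.1 expiry=66 > clock=65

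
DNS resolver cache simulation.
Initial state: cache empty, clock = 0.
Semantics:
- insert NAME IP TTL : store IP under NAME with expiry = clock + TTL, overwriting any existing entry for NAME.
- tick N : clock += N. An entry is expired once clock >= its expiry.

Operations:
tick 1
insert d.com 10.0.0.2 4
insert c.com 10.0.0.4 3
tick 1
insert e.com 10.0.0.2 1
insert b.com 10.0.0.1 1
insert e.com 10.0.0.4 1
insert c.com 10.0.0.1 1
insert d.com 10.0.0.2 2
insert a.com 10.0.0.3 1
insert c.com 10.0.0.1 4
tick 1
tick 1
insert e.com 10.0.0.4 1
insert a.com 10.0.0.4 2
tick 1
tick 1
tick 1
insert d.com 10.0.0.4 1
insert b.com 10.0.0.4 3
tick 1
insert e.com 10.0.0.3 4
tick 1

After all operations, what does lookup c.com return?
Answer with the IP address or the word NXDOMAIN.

Answer: NXDOMAIN

Derivation:
Op 1: tick 1 -> clock=1.
Op 2: insert d.com -> 10.0.0.2 (expiry=1+4=5). clock=1
Op 3: insert c.com -> 10.0.0.4 (expiry=1+3=4). clock=1
Op 4: tick 1 -> clock=2.
Op 5: insert e.com -> 10.0.0.2 (expiry=2+1=3). clock=2
Op 6: insert b.com -> 10.0.0.1 (expiry=2+1=3). clock=2
Op 7: insert e.com -> 10.0.0.4 (expiry=2+1=3). clock=2
Op 8: insert c.com -> 10.0.0.1 (expiry=2+1=3). clock=2
Op 9: insert d.com -> 10.0.0.2 (expiry=2+2=4). clock=2
Op 10: insert a.com -> 10.0.0.3 (expiry=2+1=3). clock=2
Op 11: insert c.com -> 10.0.0.1 (expiry=2+4=6). clock=2
Op 12: tick 1 -> clock=3. purged={a.com,b.com,e.com}
Op 13: tick 1 -> clock=4. purged={d.com}
Op 14: insert e.com -> 10.0.0.4 (expiry=4+1=5). clock=4
Op 15: insert a.com -> 10.0.0.4 (expiry=4+2=6). clock=4
Op 16: tick 1 -> clock=5. purged={e.com}
Op 17: tick 1 -> clock=6. purged={a.com,c.com}
Op 18: tick 1 -> clock=7.
Op 19: insert d.com -> 10.0.0.4 (expiry=7+1=8). clock=7
Op 20: insert b.com -> 10.0.0.4 (expiry=7+3=10). clock=7
Op 21: tick 1 -> clock=8. purged={d.com}
Op 22: insert e.com -> 10.0.0.3 (expiry=8+4=12). clock=8
Op 23: tick 1 -> clock=9.
lookup c.com: not in cache (expired or never inserted)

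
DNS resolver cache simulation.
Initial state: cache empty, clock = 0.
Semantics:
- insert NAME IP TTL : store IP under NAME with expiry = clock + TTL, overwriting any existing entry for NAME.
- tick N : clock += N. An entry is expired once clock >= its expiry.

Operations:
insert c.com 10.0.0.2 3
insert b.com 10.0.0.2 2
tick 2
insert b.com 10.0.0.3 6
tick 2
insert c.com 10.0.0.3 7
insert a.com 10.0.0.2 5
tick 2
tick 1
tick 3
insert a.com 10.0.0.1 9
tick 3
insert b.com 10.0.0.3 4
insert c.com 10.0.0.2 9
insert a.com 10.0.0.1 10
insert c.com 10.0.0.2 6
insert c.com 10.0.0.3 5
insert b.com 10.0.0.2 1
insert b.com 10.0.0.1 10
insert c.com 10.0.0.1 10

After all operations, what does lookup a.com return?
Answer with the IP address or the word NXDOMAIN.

Op 1: insert c.com -> 10.0.0.2 (expiry=0+3=3). clock=0
Op 2: insert b.com -> 10.0.0.2 (expiry=0+2=2). clock=0
Op 3: tick 2 -> clock=2. purged={b.com}
Op 4: insert b.com -> 10.0.0.3 (expiry=2+6=8). clock=2
Op 5: tick 2 -> clock=4. purged={c.com}
Op 6: insert c.com -> 10.0.0.3 (expiry=4+7=11). clock=4
Op 7: insert a.com -> 10.0.0.2 (expiry=4+5=9). clock=4
Op 8: tick 2 -> clock=6.
Op 9: tick 1 -> clock=7.
Op 10: tick 3 -> clock=10. purged={a.com,b.com}
Op 11: insert a.com -> 10.0.0.1 (expiry=10+9=19). clock=10
Op 12: tick 3 -> clock=13. purged={c.com}
Op 13: insert b.com -> 10.0.0.3 (expiry=13+4=17). clock=13
Op 14: insert c.com -> 10.0.0.2 (expiry=13+9=22). clock=13
Op 15: insert a.com -> 10.0.0.1 (expiry=13+10=23). clock=13
Op 16: insert c.com -> 10.0.0.2 (expiry=13+6=19). clock=13
Op 17: insert c.com -> 10.0.0.3 (expiry=13+5=18). clock=13
Op 18: insert b.com -> 10.0.0.2 (expiry=13+1=14). clock=13
Op 19: insert b.com -> 10.0.0.1 (expiry=13+10=23). clock=13
Op 20: insert c.com -> 10.0.0.1 (expiry=13+10=23). clock=13
lookup a.com: present, ip=10.0.0.1 expiry=23 > clock=13

Answer: 10.0.0.1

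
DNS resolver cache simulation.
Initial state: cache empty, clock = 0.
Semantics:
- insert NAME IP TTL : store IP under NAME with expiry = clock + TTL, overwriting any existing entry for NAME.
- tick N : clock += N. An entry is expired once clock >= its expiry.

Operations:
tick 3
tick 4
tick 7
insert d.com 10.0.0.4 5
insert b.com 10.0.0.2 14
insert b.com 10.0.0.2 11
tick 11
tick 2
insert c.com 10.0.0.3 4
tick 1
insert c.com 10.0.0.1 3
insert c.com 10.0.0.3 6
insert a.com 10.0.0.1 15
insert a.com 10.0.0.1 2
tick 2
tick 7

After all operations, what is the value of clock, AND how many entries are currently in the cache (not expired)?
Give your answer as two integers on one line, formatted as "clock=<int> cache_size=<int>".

Op 1: tick 3 -> clock=3.
Op 2: tick 4 -> clock=7.
Op 3: tick 7 -> clock=14.
Op 4: insert d.com -> 10.0.0.4 (expiry=14+5=19). clock=14
Op 5: insert b.com -> 10.0.0.2 (expiry=14+14=28). clock=14
Op 6: insert b.com -> 10.0.0.2 (expiry=14+11=25). clock=14
Op 7: tick 11 -> clock=25. purged={b.com,d.com}
Op 8: tick 2 -> clock=27.
Op 9: insert c.com -> 10.0.0.3 (expiry=27+4=31). clock=27
Op 10: tick 1 -> clock=28.
Op 11: insert c.com -> 10.0.0.1 (expiry=28+3=31). clock=28
Op 12: insert c.com -> 10.0.0.3 (expiry=28+6=34). clock=28
Op 13: insert a.com -> 10.0.0.1 (expiry=28+15=43). clock=28
Op 14: insert a.com -> 10.0.0.1 (expiry=28+2=30). clock=28
Op 15: tick 2 -> clock=30. purged={a.com}
Op 16: tick 7 -> clock=37. purged={c.com}
Final clock = 37
Final cache (unexpired): {} -> size=0

Answer: clock=37 cache_size=0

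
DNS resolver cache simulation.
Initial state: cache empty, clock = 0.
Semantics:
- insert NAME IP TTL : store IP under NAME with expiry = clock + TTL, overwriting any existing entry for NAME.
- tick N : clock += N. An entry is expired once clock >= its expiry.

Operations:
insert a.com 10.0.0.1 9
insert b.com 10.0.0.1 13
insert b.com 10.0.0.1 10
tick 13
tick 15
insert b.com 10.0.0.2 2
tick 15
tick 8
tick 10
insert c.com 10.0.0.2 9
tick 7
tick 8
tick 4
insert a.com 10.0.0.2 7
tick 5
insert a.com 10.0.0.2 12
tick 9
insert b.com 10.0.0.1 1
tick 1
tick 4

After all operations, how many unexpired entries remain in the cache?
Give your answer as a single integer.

Answer: 0

Derivation:
Op 1: insert a.com -> 10.0.0.1 (expiry=0+9=9). clock=0
Op 2: insert b.com -> 10.0.0.1 (expiry=0+13=13). clock=0
Op 3: insert b.com -> 10.0.0.1 (expiry=0+10=10). clock=0
Op 4: tick 13 -> clock=13. purged={a.com,b.com}
Op 5: tick 15 -> clock=28.
Op 6: insert b.com -> 10.0.0.2 (expiry=28+2=30). clock=28
Op 7: tick 15 -> clock=43. purged={b.com}
Op 8: tick 8 -> clock=51.
Op 9: tick 10 -> clock=61.
Op 10: insert c.com -> 10.0.0.2 (expiry=61+9=70). clock=61
Op 11: tick 7 -> clock=68.
Op 12: tick 8 -> clock=76. purged={c.com}
Op 13: tick 4 -> clock=80.
Op 14: insert a.com -> 10.0.0.2 (expiry=80+7=87). clock=80
Op 15: tick 5 -> clock=85.
Op 16: insert a.com -> 10.0.0.2 (expiry=85+12=97). clock=85
Op 17: tick 9 -> clock=94.
Op 18: insert b.com -> 10.0.0.1 (expiry=94+1=95). clock=94
Op 19: tick 1 -> clock=95. purged={b.com}
Op 20: tick 4 -> clock=99. purged={a.com}
Final cache (unexpired): {} -> size=0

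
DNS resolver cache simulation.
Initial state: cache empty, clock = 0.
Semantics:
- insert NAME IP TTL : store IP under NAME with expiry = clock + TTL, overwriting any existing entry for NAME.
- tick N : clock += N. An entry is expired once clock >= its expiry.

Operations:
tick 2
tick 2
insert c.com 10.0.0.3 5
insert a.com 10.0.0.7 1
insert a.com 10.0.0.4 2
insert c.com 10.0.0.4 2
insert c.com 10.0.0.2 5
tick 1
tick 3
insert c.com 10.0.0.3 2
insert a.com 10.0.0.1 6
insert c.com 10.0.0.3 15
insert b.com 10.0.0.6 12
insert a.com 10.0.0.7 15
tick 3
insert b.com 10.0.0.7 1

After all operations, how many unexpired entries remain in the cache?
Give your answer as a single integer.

Op 1: tick 2 -> clock=2.
Op 2: tick 2 -> clock=4.
Op 3: insert c.com -> 10.0.0.3 (expiry=4+5=9). clock=4
Op 4: insert a.com -> 10.0.0.7 (expiry=4+1=5). clock=4
Op 5: insert a.com -> 10.0.0.4 (expiry=4+2=6). clock=4
Op 6: insert c.com -> 10.0.0.4 (expiry=4+2=6). clock=4
Op 7: insert c.com -> 10.0.0.2 (expiry=4+5=9). clock=4
Op 8: tick 1 -> clock=5.
Op 9: tick 3 -> clock=8. purged={a.com}
Op 10: insert c.com -> 10.0.0.3 (expiry=8+2=10). clock=8
Op 11: insert a.com -> 10.0.0.1 (expiry=8+6=14). clock=8
Op 12: insert c.com -> 10.0.0.3 (expiry=8+15=23). clock=8
Op 13: insert b.com -> 10.0.0.6 (expiry=8+12=20). clock=8
Op 14: insert a.com -> 10.0.0.7 (expiry=8+15=23). clock=8
Op 15: tick 3 -> clock=11.
Op 16: insert b.com -> 10.0.0.7 (expiry=11+1=12). clock=11
Final cache (unexpired): {a.com,b.com,c.com} -> size=3

Answer: 3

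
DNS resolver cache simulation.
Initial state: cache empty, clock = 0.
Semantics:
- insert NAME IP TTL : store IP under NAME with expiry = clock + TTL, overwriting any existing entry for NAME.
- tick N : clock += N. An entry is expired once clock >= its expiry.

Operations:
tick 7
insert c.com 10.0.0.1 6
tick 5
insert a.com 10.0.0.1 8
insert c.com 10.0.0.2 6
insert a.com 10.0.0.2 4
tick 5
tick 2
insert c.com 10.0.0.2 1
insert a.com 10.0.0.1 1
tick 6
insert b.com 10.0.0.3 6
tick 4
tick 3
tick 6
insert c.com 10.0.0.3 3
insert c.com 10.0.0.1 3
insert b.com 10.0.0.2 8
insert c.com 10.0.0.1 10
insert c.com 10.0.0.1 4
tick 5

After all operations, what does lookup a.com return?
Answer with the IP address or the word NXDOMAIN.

Op 1: tick 7 -> clock=7.
Op 2: insert c.com -> 10.0.0.1 (expiry=7+6=13). clock=7
Op 3: tick 5 -> clock=12.
Op 4: insert a.com -> 10.0.0.1 (expiry=12+8=20). clock=12
Op 5: insert c.com -> 10.0.0.2 (expiry=12+6=18). clock=12
Op 6: insert a.com -> 10.0.0.2 (expiry=12+4=16). clock=12
Op 7: tick 5 -> clock=17. purged={a.com}
Op 8: tick 2 -> clock=19. purged={c.com}
Op 9: insert c.com -> 10.0.0.2 (expiry=19+1=20). clock=19
Op 10: insert a.com -> 10.0.0.1 (expiry=19+1=20). clock=19
Op 11: tick 6 -> clock=25. purged={a.com,c.com}
Op 12: insert b.com -> 10.0.0.3 (expiry=25+6=31). clock=25
Op 13: tick 4 -> clock=29.
Op 14: tick 3 -> clock=32. purged={b.com}
Op 15: tick 6 -> clock=38.
Op 16: insert c.com -> 10.0.0.3 (expiry=38+3=41). clock=38
Op 17: insert c.com -> 10.0.0.1 (expiry=38+3=41). clock=38
Op 18: insert b.com -> 10.0.0.2 (expiry=38+8=46). clock=38
Op 19: insert c.com -> 10.0.0.1 (expiry=38+10=48). clock=38
Op 20: insert c.com -> 10.0.0.1 (expiry=38+4=42). clock=38
Op 21: tick 5 -> clock=43. purged={c.com}
lookup a.com: not in cache (expired or never inserted)

Answer: NXDOMAIN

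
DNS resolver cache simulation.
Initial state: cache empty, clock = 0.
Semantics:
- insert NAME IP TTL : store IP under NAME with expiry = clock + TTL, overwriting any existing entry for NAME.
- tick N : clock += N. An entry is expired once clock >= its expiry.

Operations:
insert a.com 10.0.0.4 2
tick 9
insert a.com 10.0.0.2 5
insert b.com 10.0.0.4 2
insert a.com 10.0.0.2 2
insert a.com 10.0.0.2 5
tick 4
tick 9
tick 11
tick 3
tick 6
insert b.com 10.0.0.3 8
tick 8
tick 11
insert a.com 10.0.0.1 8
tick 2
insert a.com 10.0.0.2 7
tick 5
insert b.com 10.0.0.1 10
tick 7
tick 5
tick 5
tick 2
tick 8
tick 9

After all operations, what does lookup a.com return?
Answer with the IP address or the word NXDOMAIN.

Answer: NXDOMAIN

Derivation:
Op 1: insert a.com -> 10.0.0.4 (expiry=0+2=2). clock=0
Op 2: tick 9 -> clock=9. purged={a.com}
Op 3: insert a.com -> 10.0.0.2 (expiry=9+5=14). clock=9
Op 4: insert b.com -> 10.0.0.4 (expiry=9+2=11). clock=9
Op 5: insert a.com -> 10.0.0.2 (expiry=9+2=11). clock=9
Op 6: insert a.com -> 10.0.0.2 (expiry=9+5=14). clock=9
Op 7: tick 4 -> clock=13. purged={b.com}
Op 8: tick 9 -> clock=22. purged={a.com}
Op 9: tick 11 -> clock=33.
Op 10: tick 3 -> clock=36.
Op 11: tick 6 -> clock=42.
Op 12: insert b.com -> 10.0.0.3 (expiry=42+8=50). clock=42
Op 13: tick 8 -> clock=50. purged={b.com}
Op 14: tick 11 -> clock=61.
Op 15: insert a.com -> 10.0.0.1 (expiry=61+8=69). clock=61
Op 16: tick 2 -> clock=63.
Op 17: insert a.com -> 10.0.0.2 (expiry=63+7=70). clock=63
Op 18: tick 5 -> clock=68.
Op 19: insert b.com -> 10.0.0.1 (expiry=68+10=78). clock=68
Op 20: tick 7 -> clock=75. purged={a.com}
Op 21: tick 5 -> clock=80. purged={b.com}
Op 22: tick 5 -> clock=85.
Op 23: tick 2 -> clock=87.
Op 24: tick 8 -> clock=95.
Op 25: tick 9 -> clock=104.
lookup a.com: not in cache (expired or never inserted)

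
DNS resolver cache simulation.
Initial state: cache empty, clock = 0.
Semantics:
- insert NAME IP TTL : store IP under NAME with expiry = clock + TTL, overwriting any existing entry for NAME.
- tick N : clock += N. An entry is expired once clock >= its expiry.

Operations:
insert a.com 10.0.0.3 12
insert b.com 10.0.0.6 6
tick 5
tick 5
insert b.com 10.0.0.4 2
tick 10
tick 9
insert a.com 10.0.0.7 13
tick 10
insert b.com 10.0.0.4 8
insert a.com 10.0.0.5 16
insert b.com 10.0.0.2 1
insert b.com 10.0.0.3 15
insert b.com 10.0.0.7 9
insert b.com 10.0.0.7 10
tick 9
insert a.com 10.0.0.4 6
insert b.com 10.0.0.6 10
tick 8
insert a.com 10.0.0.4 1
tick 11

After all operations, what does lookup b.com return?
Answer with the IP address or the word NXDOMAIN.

Answer: NXDOMAIN

Derivation:
Op 1: insert a.com -> 10.0.0.3 (expiry=0+12=12). clock=0
Op 2: insert b.com -> 10.0.0.6 (expiry=0+6=6). clock=0
Op 3: tick 5 -> clock=5.
Op 4: tick 5 -> clock=10. purged={b.com}
Op 5: insert b.com -> 10.0.0.4 (expiry=10+2=12). clock=10
Op 6: tick 10 -> clock=20. purged={a.com,b.com}
Op 7: tick 9 -> clock=29.
Op 8: insert a.com -> 10.0.0.7 (expiry=29+13=42). clock=29
Op 9: tick 10 -> clock=39.
Op 10: insert b.com -> 10.0.0.4 (expiry=39+8=47). clock=39
Op 11: insert a.com -> 10.0.0.5 (expiry=39+16=55). clock=39
Op 12: insert b.com -> 10.0.0.2 (expiry=39+1=40). clock=39
Op 13: insert b.com -> 10.0.0.3 (expiry=39+15=54). clock=39
Op 14: insert b.com -> 10.0.0.7 (expiry=39+9=48). clock=39
Op 15: insert b.com -> 10.0.0.7 (expiry=39+10=49). clock=39
Op 16: tick 9 -> clock=48.
Op 17: insert a.com -> 10.0.0.4 (expiry=48+6=54). clock=48
Op 18: insert b.com -> 10.0.0.6 (expiry=48+10=58). clock=48
Op 19: tick 8 -> clock=56. purged={a.com}
Op 20: insert a.com -> 10.0.0.4 (expiry=56+1=57). clock=56
Op 21: tick 11 -> clock=67. purged={a.com,b.com}
lookup b.com: not in cache (expired or never inserted)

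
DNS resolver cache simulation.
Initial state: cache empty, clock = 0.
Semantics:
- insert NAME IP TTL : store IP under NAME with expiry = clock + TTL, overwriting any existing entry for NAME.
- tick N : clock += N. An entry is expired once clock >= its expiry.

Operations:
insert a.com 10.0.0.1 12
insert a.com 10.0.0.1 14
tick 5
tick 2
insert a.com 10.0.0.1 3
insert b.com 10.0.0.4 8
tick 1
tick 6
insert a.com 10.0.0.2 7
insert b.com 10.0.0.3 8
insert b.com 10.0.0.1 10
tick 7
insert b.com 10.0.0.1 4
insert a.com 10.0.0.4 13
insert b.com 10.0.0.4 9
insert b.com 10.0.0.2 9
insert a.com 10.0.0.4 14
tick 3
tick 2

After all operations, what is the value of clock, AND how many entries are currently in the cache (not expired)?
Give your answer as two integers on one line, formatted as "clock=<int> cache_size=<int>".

Op 1: insert a.com -> 10.0.0.1 (expiry=0+12=12). clock=0
Op 2: insert a.com -> 10.0.0.1 (expiry=0+14=14). clock=0
Op 3: tick 5 -> clock=5.
Op 4: tick 2 -> clock=7.
Op 5: insert a.com -> 10.0.0.1 (expiry=7+3=10). clock=7
Op 6: insert b.com -> 10.0.0.4 (expiry=7+8=15). clock=7
Op 7: tick 1 -> clock=8.
Op 8: tick 6 -> clock=14. purged={a.com}
Op 9: insert a.com -> 10.0.0.2 (expiry=14+7=21). clock=14
Op 10: insert b.com -> 10.0.0.3 (expiry=14+8=22). clock=14
Op 11: insert b.com -> 10.0.0.1 (expiry=14+10=24). clock=14
Op 12: tick 7 -> clock=21. purged={a.com}
Op 13: insert b.com -> 10.0.0.1 (expiry=21+4=25). clock=21
Op 14: insert a.com -> 10.0.0.4 (expiry=21+13=34). clock=21
Op 15: insert b.com -> 10.0.0.4 (expiry=21+9=30). clock=21
Op 16: insert b.com -> 10.0.0.2 (expiry=21+9=30). clock=21
Op 17: insert a.com -> 10.0.0.4 (expiry=21+14=35). clock=21
Op 18: tick 3 -> clock=24.
Op 19: tick 2 -> clock=26.
Final clock = 26
Final cache (unexpired): {a.com,b.com} -> size=2

Answer: clock=26 cache_size=2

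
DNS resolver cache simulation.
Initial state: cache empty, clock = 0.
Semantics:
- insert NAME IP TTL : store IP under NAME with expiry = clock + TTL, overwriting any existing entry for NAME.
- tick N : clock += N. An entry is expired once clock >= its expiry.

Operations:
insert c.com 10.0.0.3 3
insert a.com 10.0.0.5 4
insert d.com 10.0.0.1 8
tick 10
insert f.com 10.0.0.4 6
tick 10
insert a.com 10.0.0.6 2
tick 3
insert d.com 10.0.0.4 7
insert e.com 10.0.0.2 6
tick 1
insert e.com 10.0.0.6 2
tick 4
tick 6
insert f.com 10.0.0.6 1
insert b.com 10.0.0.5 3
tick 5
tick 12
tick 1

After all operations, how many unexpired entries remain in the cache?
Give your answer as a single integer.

Answer: 0

Derivation:
Op 1: insert c.com -> 10.0.0.3 (expiry=0+3=3). clock=0
Op 2: insert a.com -> 10.0.0.5 (expiry=0+4=4). clock=0
Op 3: insert d.com -> 10.0.0.1 (expiry=0+8=8). clock=0
Op 4: tick 10 -> clock=10. purged={a.com,c.com,d.com}
Op 5: insert f.com -> 10.0.0.4 (expiry=10+6=16). clock=10
Op 6: tick 10 -> clock=20. purged={f.com}
Op 7: insert a.com -> 10.0.0.6 (expiry=20+2=22). clock=20
Op 8: tick 3 -> clock=23. purged={a.com}
Op 9: insert d.com -> 10.0.0.4 (expiry=23+7=30). clock=23
Op 10: insert e.com -> 10.0.0.2 (expiry=23+6=29). clock=23
Op 11: tick 1 -> clock=24.
Op 12: insert e.com -> 10.0.0.6 (expiry=24+2=26). clock=24
Op 13: tick 4 -> clock=28. purged={e.com}
Op 14: tick 6 -> clock=34. purged={d.com}
Op 15: insert f.com -> 10.0.0.6 (expiry=34+1=35). clock=34
Op 16: insert b.com -> 10.0.0.5 (expiry=34+3=37). clock=34
Op 17: tick 5 -> clock=39. purged={b.com,f.com}
Op 18: tick 12 -> clock=51.
Op 19: tick 1 -> clock=52.
Final cache (unexpired): {} -> size=0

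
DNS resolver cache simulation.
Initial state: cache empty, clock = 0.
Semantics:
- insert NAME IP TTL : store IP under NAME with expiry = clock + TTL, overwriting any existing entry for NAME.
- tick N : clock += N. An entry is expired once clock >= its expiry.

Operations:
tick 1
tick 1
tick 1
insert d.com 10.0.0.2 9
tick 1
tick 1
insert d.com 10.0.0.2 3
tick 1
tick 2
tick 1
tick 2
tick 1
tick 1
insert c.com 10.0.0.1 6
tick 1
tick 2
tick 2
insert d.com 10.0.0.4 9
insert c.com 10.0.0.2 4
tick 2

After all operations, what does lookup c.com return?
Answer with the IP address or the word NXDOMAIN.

Op 1: tick 1 -> clock=1.
Op 2: tick 1 -> clock=2.
Op 3: tick 1 -> clock=3.
Op 4: insert d.com -> 10.0.0.2 (expiry=3+9=12). clock=3
Op 5: tick 1 -> clock=4.
Op 6: tick 1 -> clock=5.
Op 7: insert d.com -> 10.0.0.2 (expiry=5+3=8). clock=5
Op 8: tick 1 -> clock=6.
Op 9: tick 2 -> clock=8. purged={d.com}
Op 10: tick 1 -> clock=9.
Op 11: tick 2 -> clock=11.
Op 12: tick 1 -> clock=12.
Op 13: tick 1 -> clock=13.
Op 14: insert c.com -> 10.0.0.1 (expiry=13+6=19). clock=13
Op 15: tick 1 -> clock=14.
Op 16: tick 2 -> clock=16.
Op 17: tick 2 -> clock=18.
Op 18: insert d.com -> 10.0.0.4 (expiry=18+9=27). clock=18
Op 19: insert c.com -> 10.0.0.2 (expiry=18+4=22). clock=18
Op 20: tick 2 -> clock=20.
lookup c.com: present, ip=10.0.0.2 expiry=22 > clock=20

Answer: 10.0.0.2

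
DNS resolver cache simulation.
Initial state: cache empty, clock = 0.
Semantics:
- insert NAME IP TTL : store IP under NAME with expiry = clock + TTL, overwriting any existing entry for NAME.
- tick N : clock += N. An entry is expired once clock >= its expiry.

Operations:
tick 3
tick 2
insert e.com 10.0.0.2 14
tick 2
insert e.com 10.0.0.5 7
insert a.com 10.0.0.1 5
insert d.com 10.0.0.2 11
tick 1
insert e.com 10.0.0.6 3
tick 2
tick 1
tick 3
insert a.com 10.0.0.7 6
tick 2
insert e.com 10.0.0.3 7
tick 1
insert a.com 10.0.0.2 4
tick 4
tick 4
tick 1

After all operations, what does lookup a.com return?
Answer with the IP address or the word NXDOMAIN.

Answer: NXDOMAIN

Derivation:
Op 1: tick 3 -> clock=3.
Op 2: tick 2 -> clock=5.
Op 3: insert e.com -> 10.0.0.2 (expiry=5+14=19). clock=5
Op 4: tick 2 -> clock=7.
Op 5: insert e.com -> 10.0.0.5 (expiry=7+7=14). clock=7
Op 6: insert a.com -> 10.0.0.1 (expiry=7+5=12). clock=7
Op 7: insert d.com -> 10.0.0.2 (expiry=7+11=18). clock=7
Op 8: tick 1 -> clock=8.
Op 9: insert e.com -> 10.0.0.6 (expiry=8+3=11). clock=8
Op 10: tick 2 -> clock=10.
Op 11: tick 1 -> clock=11. purged={e.com}
Op 12: tick 3 -> clock=14. purged={a.com}
Op 13: insert a.com -> 10.0.0.7 (expiry=14+6=20). clock=14
Op 14: tick 2 -> clock=16.
Op 15: insert e.com -> 10.0.0.3 (expiry=16+7=23). clock=16
Op 16: tick 1 -> clock=17.
Op 17: insert a.com -> 10.0.0.2 (expiry=17+4=21). clock=17
Op 18: tick 4 -> clock=21. purged={a.com,d.com}
Op 19: tick 4 -> clock=25. purged={e.com}
Op 20: tick 1 -> clock=26.
lookup a.com: not in cache (expired or never inserted)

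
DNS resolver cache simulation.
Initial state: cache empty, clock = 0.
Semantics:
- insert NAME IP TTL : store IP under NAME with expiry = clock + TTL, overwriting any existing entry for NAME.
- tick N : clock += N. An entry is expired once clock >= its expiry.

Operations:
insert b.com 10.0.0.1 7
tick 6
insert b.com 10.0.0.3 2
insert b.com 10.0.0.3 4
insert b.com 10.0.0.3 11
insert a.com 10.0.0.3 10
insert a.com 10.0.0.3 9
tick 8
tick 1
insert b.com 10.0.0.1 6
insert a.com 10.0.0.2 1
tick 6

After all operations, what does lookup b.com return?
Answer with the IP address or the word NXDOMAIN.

Op 1: insert b.com -> 10.0.0.1 (expiry=0+7=7). clock=0
Op 2: tick 6 -> clock=6.
Op 3: insert b.com -> 10.0.0.3 (expiry=6+2=8). clock=6
Op 4: insert b.com -> 10.0.0.3 (expiry=6+4=10). clock=6
Op 5: insert b.com -> 10.0.0.3 (expiry=6+11=17). clock=6
Op 6: insert a.com -> 10.0.0.3 (expiry=6+10=16). clock=6
Op 7: insert a.com -> 10.0.0.3 (expiry=6+9=15). clock=6
Op 8: tick 8 -> clock=14.
Op 9: tick 1 -> clock=15. purged={a.com}
Op 10: insert b.com -> 10.0.0.1 (expiry=15+6=21). clock=15
Op 11: insert a.com -> 10.0.0.2 (expiry=15+1=16). clock=15
Op 12: tick 6 -> clock=21. purged={a.com,b.com}
lookup b.com: not in cache (expired or never inserted)

Answer: NXDOMAIN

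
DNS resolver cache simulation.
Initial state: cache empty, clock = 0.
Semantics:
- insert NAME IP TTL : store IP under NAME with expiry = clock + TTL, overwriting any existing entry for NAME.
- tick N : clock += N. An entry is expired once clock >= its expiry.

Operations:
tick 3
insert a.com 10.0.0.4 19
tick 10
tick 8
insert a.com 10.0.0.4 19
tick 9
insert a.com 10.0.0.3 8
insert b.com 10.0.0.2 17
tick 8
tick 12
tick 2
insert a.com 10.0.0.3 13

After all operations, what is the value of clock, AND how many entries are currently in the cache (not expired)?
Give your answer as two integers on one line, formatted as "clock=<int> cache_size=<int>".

Op 1: tick 3 -> clock=3.
Op 2: insert a.com -> 10.0.0.4 (expiry=3+19=22). clock=3
Op 3: tick 10 -> clock=13.
Op 4: tick 8 -> clock=21.
Op 5: insert a.com -> 10.0.0.4 (expiry=21+19=40). clock=21
Op 6: tick 9 -> clock=30.
Op 7: insert a.com -> 10.0.0.3 (expiry=30+8=38). clock=30
Op 8: insert b.com -> 10.0.0.2 (expiry=30+17=47). clock=30
Op 9: tick 8 -> clock=38. purged={a.com}
Op 10: tick 12 -> clock=50. purged={b.com}
Op 11: tick 2 -> clock=52.
Op 12: insert a.com -> 10.0.0.3 (expiry=52+13=65). clock=52
Final clock = 52
Final cache (unexpired): {a.com} -> size=1

Answer: clock=52 cache_size=1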